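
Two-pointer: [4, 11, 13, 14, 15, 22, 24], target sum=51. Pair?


Two pointers: lo=0, hi=6
No pair sums to 51


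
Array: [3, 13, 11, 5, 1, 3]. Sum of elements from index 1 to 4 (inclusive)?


Prefix sums: [0, 3, 16, 27, 32, 33, 36]
Sum[1..4] = prefix[5] - prefix[1] = 33 - 3 = 30


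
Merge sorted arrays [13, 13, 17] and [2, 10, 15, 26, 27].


Compare heads, take smaller each step.
Merged: [2, 10, 13, 13, 15, 17, 26, 27]


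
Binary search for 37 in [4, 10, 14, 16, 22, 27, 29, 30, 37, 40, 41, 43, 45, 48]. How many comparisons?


Search for 37:
[0,13] mid=6 arr[6]=29
[7,13] mid=10 arr[10]=41
[7,9] mid=8 arr[8]=37
Total: 3 comparisons


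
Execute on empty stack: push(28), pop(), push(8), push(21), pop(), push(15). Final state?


push(28) -> [28]
pop() returns 28 -> []
push(8) -> [8]
push(21) -> [8, 21]
pop() returns 21 -> [8]
push(15) -> [8, 15]
Final stack (bottom to top): [8, 15]


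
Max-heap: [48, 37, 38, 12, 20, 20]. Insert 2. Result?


Append 2: [48, 37, 38, 12, 20, 20, 2]
Bubble up: no swaps needed
Result: [48, 37, 38, 12, 20, 20, 2]


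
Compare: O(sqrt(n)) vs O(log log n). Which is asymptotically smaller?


double-logarithmic grows slower than sublinear
O(log log n) is asymptotically smaller; O(sqrt(n)) grows faster


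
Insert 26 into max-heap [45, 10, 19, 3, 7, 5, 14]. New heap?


Append 26: [45, 10, 19, 3, 7, 5, 14, 26]
Bubble up: swap idx 7(26) with idx 3(3); swap idx 3(26) with idx 1(10)
Result: [45, 26, 19, 10, 7, 5, 14, 3]


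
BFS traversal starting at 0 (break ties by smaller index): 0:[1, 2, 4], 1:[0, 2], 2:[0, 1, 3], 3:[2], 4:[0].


BFS queue: start with [0]
Visit order: [0, 1, 2, 4, 3]


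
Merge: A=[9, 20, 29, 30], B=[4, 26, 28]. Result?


Compare heads, take smaller each step.
Merged: [4, 9, 20, 26, 28, 29, 30]


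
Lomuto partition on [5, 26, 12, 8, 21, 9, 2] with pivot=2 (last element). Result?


Elements <= 2 go left of pivot.
Result: [2, 26, 12, 8, 21, 9, 5], pivot at index 0


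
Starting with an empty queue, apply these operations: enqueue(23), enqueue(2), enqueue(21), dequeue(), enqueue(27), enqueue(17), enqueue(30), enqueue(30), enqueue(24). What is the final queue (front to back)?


enqueue(23) -> [23]
enqueue(2) -> [23, 2]
enqueue(21) -> [23, 2, 21]
dequeue() returns 23 -> [2, 21]
enqueue(27) -> [2, 21, 27]
enqueue(17) -> [2, 21, 27, 17]
enqueue(30) -> [2, 21, 27, 17, 30]
enqueue(30) -> [2, 21, 27, 17, 30, 30]
enqueue(24) -> [2, 21, 27, 17, 30, 30, 24]
Final queue (front to back): [2, 21, 27, 17, 30, 30, 24]


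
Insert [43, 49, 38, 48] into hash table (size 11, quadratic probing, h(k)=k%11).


Insertions: 43->slot 10; 49->slot 5; 38->slot 6; 48->slot 4
Table: [None, None, None, None, 48, 49, 38, None, None, None, 43]


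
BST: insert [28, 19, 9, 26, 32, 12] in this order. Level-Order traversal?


Root = 28; build tree by BST insertion.
Level-Order traversal: [28, 19, 32, 9, 26, 12]


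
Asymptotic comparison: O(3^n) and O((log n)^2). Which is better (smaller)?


polylogarithmic grows slower than exponential (base 3)
O((log n)^2) is asymptotically smaller; O(3^n) grows faster


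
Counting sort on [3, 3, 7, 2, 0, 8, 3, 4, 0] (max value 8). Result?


Count array: [2, 0, 1, 3, 1, 0, 0, 1, 1]
Reconstruct: [0, 0, 2, 3, 3, 3, 4, 7, 8]


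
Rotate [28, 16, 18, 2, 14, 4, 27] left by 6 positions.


Left rotate by 6: [27, 28, 16, 18, 2, 14, 4]


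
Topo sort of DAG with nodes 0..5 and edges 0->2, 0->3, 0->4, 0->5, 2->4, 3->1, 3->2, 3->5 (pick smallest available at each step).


Kahn's algorithm, process smallest node first
Order: [0, 3, 1, 2, 4, 5]


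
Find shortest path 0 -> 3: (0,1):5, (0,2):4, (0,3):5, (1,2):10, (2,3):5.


Dijkstra from 0:
Distances: {0: 0, 1: 5, 2: 4, 3: 5}
Shortest distance to 3 = 5, path = [0, 3]


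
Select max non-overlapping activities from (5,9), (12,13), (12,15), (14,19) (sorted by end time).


Greedy: pick earliest-ending, then skip overlaps.
Selected (3 activities): [(5, 9), (12, 13), (14, 19)]


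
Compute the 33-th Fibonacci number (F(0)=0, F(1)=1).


F(n)=F(n-1)+F(n-2)
...F(31)=1346269, F(32)=2178309, F(33)=3524578


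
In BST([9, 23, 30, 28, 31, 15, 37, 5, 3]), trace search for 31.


BST root = 9
Search for 31: compare at each node
Path: [9, 23, 30, 31]


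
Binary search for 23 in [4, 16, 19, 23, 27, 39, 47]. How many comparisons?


Search for 23:
[0,6] mid=3 arr[3]=23
Total: 1 comparisons


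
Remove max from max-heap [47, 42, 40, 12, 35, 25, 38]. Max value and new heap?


Max = 47
Replace root with last, heapify down
Resulting heap: [42, 38, 40, 12, 35, 25]


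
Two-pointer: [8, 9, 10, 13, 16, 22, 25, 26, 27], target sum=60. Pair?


Two pointers: lo=0, hi=8
No pair sums to 60


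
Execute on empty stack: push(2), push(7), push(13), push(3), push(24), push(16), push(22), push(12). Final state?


push(2) -> [2]
push(7) -> [2, 7]
push(13) -> [2, 7, 13]
push(3) -> [2, 7, 13, 3]
push(24) -> [2, 7, 13, 3, 24]
push(16) -> [2, 7, 13, 3, 24, 16]
push(22) -> [2, 7, 13, 3, 24, 16, 22]
push(12) -> [2, 7, 13, 3, 24, 16, 22, 12]
Final stack (bottom to top): [2, 7, 13, 3, 24, 16, 22, 12]


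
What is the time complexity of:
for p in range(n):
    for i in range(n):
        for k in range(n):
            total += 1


Per nesting level: O(n) * O(n) * O(n) = O(n^3)
Complexity: O(n^3)


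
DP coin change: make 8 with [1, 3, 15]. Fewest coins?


dp[0]=0; dp[i]=1+min(dp[i-c] for c in coins)
...dp[3]=1, dp[4]=2, dp[5]=3, dp[6]=2, dp[7]=3, dp[8]=4
Minimum coins for 8 = 4


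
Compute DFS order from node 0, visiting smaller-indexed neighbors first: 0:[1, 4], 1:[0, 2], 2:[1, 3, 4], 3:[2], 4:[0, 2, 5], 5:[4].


DFS stack-based: start with [0]
Visit order: [0, 1, 2, 3, 4, 5]


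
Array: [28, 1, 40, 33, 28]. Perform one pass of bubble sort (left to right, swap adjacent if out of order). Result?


After one pass: [1, 28, 33, 28, 40]


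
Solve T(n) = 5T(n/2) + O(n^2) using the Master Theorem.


a=5, b=2, c=2. log_2(5)=2.322 > c=2. Case 1: O(n^log_b(a)) = O(n^2.322)
Complexity: O(n^2.322)


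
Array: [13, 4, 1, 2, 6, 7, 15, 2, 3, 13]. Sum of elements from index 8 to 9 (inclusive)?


Prefix sums: [0, 13, 17, 18, 20, 26, 33, 48, 50, 53, 66]
Sum[8..9] = prefix[10] - prefix[8] = 66 - 50 = 16


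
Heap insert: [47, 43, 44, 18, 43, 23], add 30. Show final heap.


Append 30: [47, 43, 44, 18, 43, 23, 30]
Bubble up: no swaps needed
Result: [47, 43, 44, 18, 43, 23, 30]


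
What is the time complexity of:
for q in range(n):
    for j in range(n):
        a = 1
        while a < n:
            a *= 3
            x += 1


Per nesting level: O(n) * O(n) * O(log n) = O(n^2 log n)
Complexity: O(n^2 log n)


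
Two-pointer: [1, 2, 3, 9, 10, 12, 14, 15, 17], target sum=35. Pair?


Two pointers: lo=0, hi=8
No pair sums to 35


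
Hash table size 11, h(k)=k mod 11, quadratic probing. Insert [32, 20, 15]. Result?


Insertions: 32->slot 10; 20->slot 9; 15->slot 4
Table: [None, None, None, None, 15, None, None, None, None, 20, 32]


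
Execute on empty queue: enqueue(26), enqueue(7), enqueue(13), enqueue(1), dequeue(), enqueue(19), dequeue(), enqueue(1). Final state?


enqueue(26) -> [26]
enqueue(7) -> [26, 7]
enqueue(13) -> [26, 7, 13]
enqueue(1) -> [26, 7, 13, 1]
dequeue() returns 26 -> [7, 13, 1]
enqueue(19) -> [7, 13, 1, 19]
dequeue() returns 7 -> [13, 1, 19]
enqueue(1) -> [13, 1, 19, 1]
Final queue (front to back): [13, 1, 19, 1]


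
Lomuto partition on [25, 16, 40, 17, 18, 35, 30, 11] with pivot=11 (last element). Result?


Elements <= 11 go left of pivot.
Result: [11, 16, 40, 17, 18, 35, 30, 25], pivot at index 0


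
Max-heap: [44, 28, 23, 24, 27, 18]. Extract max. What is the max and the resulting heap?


Max = 44
Replace root with last, heapify down
Resulting heap: [28, 27, 23, 24, 18]


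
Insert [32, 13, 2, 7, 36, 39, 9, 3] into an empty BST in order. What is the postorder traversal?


Root = 32; build tree by BST insertion.
Postorder traversal: [3, 9, 7, 2, 13, 39, 36, 32]


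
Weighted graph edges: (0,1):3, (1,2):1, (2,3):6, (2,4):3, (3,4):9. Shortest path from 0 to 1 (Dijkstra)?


Dijkstra from 0:
Distances: {0: 0, 1: 3, 2: 4, 3: 10, 4: 7}
Shortest distance to 1 = 3, path = [0, 1]


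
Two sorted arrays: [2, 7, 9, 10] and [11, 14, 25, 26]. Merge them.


Compare heads, take smaller each step.
Merged: [2, 7, 9, 10, 11, 14, 25, 26]


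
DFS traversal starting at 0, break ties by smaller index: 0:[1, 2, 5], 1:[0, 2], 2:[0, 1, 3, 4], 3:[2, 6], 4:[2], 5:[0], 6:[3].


DFS stack-based: start with [0]
Visit order: [0, 1, 2, 3, 6, 4, 5]


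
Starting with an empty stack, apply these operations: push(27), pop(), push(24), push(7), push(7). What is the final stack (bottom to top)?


push(27) -> [27]
pop() returns 27 -> []
push(24) -> [24]
push(7) -> [24, 7]
push(7) -> [24, 7, 7]
Final stack (bottom to top): [24, 7, 7]


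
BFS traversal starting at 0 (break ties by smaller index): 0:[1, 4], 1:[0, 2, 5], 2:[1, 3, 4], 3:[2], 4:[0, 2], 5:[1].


BFS queue: start with [0]
Visit order: [0, 1, 4, 2, 5, 3]


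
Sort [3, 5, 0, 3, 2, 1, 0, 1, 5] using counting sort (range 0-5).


Count array: [2, 2, 1, 2, 0, 2]
Reconstruct: [0, 0, 1, 1, 2, 3, 3, 5, 5]


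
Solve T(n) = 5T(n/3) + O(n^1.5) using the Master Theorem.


a=5, b=3, c=1.5. log_3(5)=1.465 < c=1.5. Case 3: O(n^c) = O(n^1.500)
Complexity: O(n^1.500)


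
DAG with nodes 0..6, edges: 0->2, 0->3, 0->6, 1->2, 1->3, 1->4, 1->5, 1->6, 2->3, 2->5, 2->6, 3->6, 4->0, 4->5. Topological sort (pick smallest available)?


Kahn's algorithm, process smallest node first
Order: [1, 4, 0, 2, 3, 5, 6]


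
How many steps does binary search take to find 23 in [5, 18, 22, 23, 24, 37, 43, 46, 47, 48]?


Search for 23:
[0,9] mid=4 arr[4]=24
[0,3] mid=1 arr[1]=18
[2,3] mid=2 arr[2]=22
[3,3] mid=3 arr[3]=23
Total: 4 comparisons


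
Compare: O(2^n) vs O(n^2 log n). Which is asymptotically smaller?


n^2 log n grows slower than exponential
O(n^2 log n) is asymptotically smaller; O(2^n) grows faster


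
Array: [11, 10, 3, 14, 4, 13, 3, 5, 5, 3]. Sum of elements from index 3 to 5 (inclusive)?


Prefix sums: [0, 11, 21, 24, 38, 42, 55, 58, 63, 68, 71]
Sum[3..5] = prefix[6] - prefix[3] = 55 - 24 = 31


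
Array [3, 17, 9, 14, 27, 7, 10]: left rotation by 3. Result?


Left rotate by 3: [14, 27, 7, 10, 3, 17, 9]


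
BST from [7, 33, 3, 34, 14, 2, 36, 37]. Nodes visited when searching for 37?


BST root = 7
Search for 37: compare at each node
Path: [7, 33, 34, 36, 37]


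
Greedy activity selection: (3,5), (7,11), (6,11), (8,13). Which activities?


Greedy: pick earliest-ending, then skip overlaps.
Selected (2 activities): [(3, 5), (7, 11)]


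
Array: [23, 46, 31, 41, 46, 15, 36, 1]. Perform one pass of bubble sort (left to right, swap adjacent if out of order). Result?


After one pass: [23, 31, 41, 46, 15, 36, 1, 46]


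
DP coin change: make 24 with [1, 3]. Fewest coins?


dp[0]=0; dp[i]=1+min(dp[i-c] for c in coins)
...dp[19]=7, dp[20]=8, dp[21]=7, dp[22]=8, dp[23]=9, dp[24]=8
Minimum coins for 24 = 8


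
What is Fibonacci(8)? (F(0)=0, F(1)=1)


F(n)=F(n-1)+F(n-2)
...F(6)=8, F(7)=13, F(8)=21


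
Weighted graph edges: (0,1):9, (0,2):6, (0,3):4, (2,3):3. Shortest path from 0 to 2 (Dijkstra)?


Dijkstra from 0:
Distances: {0: 0, 1: 9, 2: 6, 3: 4}
Shortest distance to 2 = 6, path = [0, 2]


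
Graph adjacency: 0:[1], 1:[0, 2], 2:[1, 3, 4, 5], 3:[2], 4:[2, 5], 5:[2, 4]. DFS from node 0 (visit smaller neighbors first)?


DFS stack-based: start with [0]
Visit order: [0, 1, 2, 3, 4, 5]


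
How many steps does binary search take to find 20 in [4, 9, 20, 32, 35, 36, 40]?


Search for 20:
[0,6] mid=3 arr[3]=32
[0,2] mid=1 arr[1]=9
[2,2] mid=2 arr[2]=20
Total: 3 comparisons


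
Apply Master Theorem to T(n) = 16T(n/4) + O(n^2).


a=16, b=4, c=2. log_4(16)=2 = c=2. Case 2: O(n^c log n) = O(n^2 log n)
Complexity: O(n^2 log n)


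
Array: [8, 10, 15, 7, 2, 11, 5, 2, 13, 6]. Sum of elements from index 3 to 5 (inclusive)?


Prefix sums: [0, 8, 18, 33, 40, 42, 53, 58, 60, 73, 79]
Sum[3..5] = prefix[6] - prefix[3] = 53 - 33 = 20


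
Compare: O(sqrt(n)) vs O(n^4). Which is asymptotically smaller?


sublinear grows slower than quartic
O(sqrt(n)) is asymptotically smaller; O(n^4) grows faster


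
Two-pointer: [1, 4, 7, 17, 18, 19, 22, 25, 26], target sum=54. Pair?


Two pointers: lo=0, hi=8
No pair sums to 54


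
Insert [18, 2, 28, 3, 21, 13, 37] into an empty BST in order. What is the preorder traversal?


Root = 18; build tree by BST insertion.
Preorder traversal: [18, 2, 3, 13, 28, 21, 37]


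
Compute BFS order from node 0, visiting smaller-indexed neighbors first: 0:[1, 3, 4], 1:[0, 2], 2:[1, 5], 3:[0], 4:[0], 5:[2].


BFS queue: start with [0]
Visit order: [0, 1, 3, 4, 2, 5]


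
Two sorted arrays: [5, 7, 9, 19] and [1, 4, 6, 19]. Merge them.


Compare heads, take smaller each step.
Merged: [1, 4, 5, 6, 7, 9, 19, 19]


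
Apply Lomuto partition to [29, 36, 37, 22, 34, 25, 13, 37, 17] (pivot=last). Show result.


Elements <= 17 go left of pivot.
Result: [13, 17, 37, 22, 34, 25, 29, 37, 36], pivot at index 1


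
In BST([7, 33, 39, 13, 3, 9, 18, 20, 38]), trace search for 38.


BST root = 7
Search for 38: compare at each node
Path: [7, 33, 39, 38]


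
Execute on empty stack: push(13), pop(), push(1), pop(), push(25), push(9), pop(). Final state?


push(13) -> [13]
pop() returns 13 -> []
push(1) -> [1]
pop() returns 1 -> []
push(25) -> [25]
push(9) -> [25, 9]
pop() returns 9 -> [25]
Final stack (bottom to top): [25]


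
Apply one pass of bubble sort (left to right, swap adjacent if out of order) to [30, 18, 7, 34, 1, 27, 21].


After one pass: [18, 7, 30, 1, 27, 21, 34]


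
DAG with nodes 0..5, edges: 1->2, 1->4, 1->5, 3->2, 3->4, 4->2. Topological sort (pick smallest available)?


Kahn's algorithm, process smallest node first
Order: [0, 1, 3, 4, 2, 5]


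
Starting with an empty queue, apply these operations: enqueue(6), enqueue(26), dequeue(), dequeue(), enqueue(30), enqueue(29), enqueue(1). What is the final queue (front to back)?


enqueue(6) -> [6]
enqueue(26) -> [6, 26]
dequeue() returns 6 -> [26]
dequeue() returns 26 -> []
enqueue(30) -> [30]
enqueue(29) -> [30, 29]
enqueue(1) -> [30, 29, 1]
Final queue (front to back): [30, 29, 1]


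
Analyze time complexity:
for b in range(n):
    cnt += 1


Per nesting level: O(n) = O(n)
Complexity: O(n)


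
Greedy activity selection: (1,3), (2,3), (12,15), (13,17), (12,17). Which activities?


Greedy: pick earliest-ending, then skip overlaps.
Selected (2 activities): [(1, 3), (12, 15)]


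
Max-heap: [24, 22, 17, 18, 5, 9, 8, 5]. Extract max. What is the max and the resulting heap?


Max = 24
Replace root with last, heapify down
Resulting heap: [22, 18, 17, 5, 5, 9, 8]


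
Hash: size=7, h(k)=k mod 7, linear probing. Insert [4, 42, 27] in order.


Insertions: 4->slot 4; 42->slot 0; 27->slot 6
Table: [42, None, None, None, 4, None, 27]


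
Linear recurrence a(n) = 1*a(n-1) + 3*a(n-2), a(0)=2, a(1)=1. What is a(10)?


Build bottom-up:
...a(8)=799, a(9)=1810, a(10)=1*1810+3*799=4207


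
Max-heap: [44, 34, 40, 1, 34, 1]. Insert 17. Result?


Append 17: [44, 34, 40, 1, 34, 1, 17]
Bubble up: no swaps needed
Result: [44, 34, 40, 1, 34, 1, 17]


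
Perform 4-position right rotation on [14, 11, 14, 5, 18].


Right rotate by 4: [11, 14, 5, 18, 14]


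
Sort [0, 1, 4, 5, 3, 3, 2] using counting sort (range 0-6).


Count array: [1, 1, 1, 2, 1, 1, 0]
Reconstruct: [0, 1, 2, 3, 3, 4, 5]


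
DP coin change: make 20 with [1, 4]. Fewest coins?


dp[0]=0; dp[i]=1+min(dp[i-c] for c in coins)
...dp[15]=6, dp[16]=4, dp[17]=5, dp[18]=6, dp[19]=7, dp[20]=5
Minimum coins for 20 = 5


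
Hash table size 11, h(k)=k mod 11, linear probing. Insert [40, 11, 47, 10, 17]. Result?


Insertions: 40->slot 7; 11->slot 0; 47->slot 3; 10->slot 10; 17->slot 6
Table: [11, None, None, 47, None, None, 17, 40, None, None, 10]


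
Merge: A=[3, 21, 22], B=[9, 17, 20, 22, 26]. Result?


Compare heads, take smaller each step.
Merged: [3, 9, 17, 20, 21, 22, 22, 26]


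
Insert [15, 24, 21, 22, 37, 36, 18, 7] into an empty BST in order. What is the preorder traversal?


Root = 15; build tree by BST insertion.
Preorder traversal: [15, 7, 24, 21, 18, 22, 37, 36]


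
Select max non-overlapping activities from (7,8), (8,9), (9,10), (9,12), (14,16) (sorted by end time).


Greedy: pick earliest-ending, then skip overlaps.
Selected (4 activities): [(7, 8), (8, 9), (9, 10), (14, 16)]


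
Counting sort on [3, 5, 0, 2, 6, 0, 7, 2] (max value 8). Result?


Count array: [2, 0, 2, 1, 0, 1, 1, 1, 0]
Reconstruct: [0, 0, 2, 2, 3, 5, 6, 7]


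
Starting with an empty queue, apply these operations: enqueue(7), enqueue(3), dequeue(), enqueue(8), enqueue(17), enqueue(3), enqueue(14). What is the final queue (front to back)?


enqueue(7) -> [7]
enqueue(3) -> [7, 3]
dequeue() returns 7 -> [3]
enqueue(8) -> [3, 8]
enqueue(17) -> [3, 8, 17]
enqueue(3) -> [3, 8, 17, 3]
enqueue(14) -> [3, 8, 17, 3, 14]
Final queue (front to back): [3, 8, 17, 3, 14]


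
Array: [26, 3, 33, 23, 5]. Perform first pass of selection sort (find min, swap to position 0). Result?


After one pass: [3, 26, 33, 23, 5]


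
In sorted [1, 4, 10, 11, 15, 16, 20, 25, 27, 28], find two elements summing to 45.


Two pointers: lo=0, hi=9
Found pair: (20, 25) summing to 45


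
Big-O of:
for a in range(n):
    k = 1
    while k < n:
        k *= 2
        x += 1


Per nesting level: O(n) * O(log n) = O(n log n)
Complexity: O(n log n)


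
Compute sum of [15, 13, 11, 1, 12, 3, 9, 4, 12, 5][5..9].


Prefix sums: [0, 15, 28, 39, 40, 52, 55, 64, 68, 80, 85]
Sum[5..9] = prefix[10] - prefix[5] = 85 - 52 = 33


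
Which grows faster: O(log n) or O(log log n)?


double-logarithmic grows slower than logarithmic
O(log log n) is asymptotically smaller; O(log n) grows faster


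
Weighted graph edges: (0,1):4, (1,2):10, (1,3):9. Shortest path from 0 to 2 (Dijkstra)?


Dijkstra from 0:
Distances: {0: 0, 1: 4, 2: 14, 3: 13}
Shortest distance to 2 = 14, path = [0, 1, 2]


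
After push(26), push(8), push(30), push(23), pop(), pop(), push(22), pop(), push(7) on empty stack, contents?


push(26) -> [26]
push(8) -> [26, 8]
push(30) -> [26, 8, 30]
push(23) -> [26, 8, 30, 23]
pop() returns 23 -> [26, 8, 30]
pop() returns 30 -> [26, 8]
push(22) -> [26, 8, 22]
pop() returns 22 -> [26, 8]
push(7) -> [26, 8, 7]
Final stack (bottom to top): [26, 8, 7]


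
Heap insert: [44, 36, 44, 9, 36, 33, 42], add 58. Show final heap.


Append 58: [44, 36, 44, 9, 36, 33, 42, 58]
Bubble up: swap idx 7(58) with idx 3(9); swap idx 3(58) with idx 1(36); swap idx 1(58) with idx 0(44)
Result: [58, 44, 44, 36, 36, 33, 42, 9]


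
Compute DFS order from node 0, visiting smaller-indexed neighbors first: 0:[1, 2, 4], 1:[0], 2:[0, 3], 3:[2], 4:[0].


DFS stack-based: start with [0]
Visit order: [0, 1, 2, 3, 4]


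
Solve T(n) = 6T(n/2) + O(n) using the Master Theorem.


a=6, b=2, c=1. log_2(6)=2.585 > c=1. Case 1: O(n^log_b(a)) = O(n^2.585)
Complexity: O(n^2.585)


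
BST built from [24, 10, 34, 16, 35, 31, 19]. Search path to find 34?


BST root = 24
Search for 34: compare at each node
Path: [24, 34]


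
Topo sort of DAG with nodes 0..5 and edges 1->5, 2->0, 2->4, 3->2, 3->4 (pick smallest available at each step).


Kahn's algorithm, process smallest node first
Order: [1, 3, 2, 0, 4, 5]


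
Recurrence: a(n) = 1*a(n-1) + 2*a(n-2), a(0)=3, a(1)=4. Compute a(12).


Build bottom-up:
...a(10)=2390, a(11)=4778, a(12)=1*4778+2*2390=9558


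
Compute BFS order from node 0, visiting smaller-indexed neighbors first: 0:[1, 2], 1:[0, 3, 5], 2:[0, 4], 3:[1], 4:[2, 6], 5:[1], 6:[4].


BFS queue: start with [0]
Visit order: [0, 1, 2, 3, 5, 4, 6]


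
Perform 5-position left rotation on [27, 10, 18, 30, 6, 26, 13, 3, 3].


Left rotate by 5: [26, 13, 3, 3, 27, 10, 18, 30, 6]


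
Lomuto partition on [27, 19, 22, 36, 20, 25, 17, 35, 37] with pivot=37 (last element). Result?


Elements <= 37 go left of pivot.
Result: [27, 19, 22, 36, 20, 25, 17, 35, 37], pivot at index 8


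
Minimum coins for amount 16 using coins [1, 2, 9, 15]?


dp[0]=0; dp[i]=1+min(dp[i-c] for c in coins)
...dp[11]=2, dp[12]=3, dp[13]=3, dp[14]=4, dp[15]=1, dp[16]=2
Minimum coins for 16 = 2


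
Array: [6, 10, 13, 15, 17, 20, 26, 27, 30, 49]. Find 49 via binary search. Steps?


Search for 49:
[0,9] mid=4 arr[4]=17
[5,9] mid=7 arr[7]=27
[8,9] mid=8 arr[8]=30
[9,9] mid=9 arr[9]=49
Total: 4 comparisons


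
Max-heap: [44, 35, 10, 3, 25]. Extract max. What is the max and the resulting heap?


Max = 44
Replace root with last, heapify down
Resulting heap: [35, 25, 10, 3]


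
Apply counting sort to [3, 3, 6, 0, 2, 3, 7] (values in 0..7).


Count array: [1, 0, 1, 3, 0, 0, 1, 1]
Reconstruct: [0, 2, 3, 3, 3, 6, 7]


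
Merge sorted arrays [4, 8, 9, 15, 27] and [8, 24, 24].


Compare heads, take smaller each step.
Merged: [4, 8, 8, 9, 15, 24, 24, 27]


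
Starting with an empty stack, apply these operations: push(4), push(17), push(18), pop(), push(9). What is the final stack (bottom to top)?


push(4) -> [4]
push(17) -> [4, 17]
push(18) -> [4, 17, 18]
pop() returns 18 -> [4, 17]
push(9) -> [4, 17, 9]
Final stack (bottom to top): [4, 17, 9]


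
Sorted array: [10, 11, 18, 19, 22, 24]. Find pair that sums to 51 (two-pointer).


Two pointers: lo=0, hi=5
No pair sums to 51


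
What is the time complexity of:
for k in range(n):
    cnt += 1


Per nesting level: O(n) = O(n)
Complexity: O(n)


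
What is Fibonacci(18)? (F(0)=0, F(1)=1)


F(n)=F(n-1)+F(n-2)
...F(16)=987, F(17)=1597, F(18)=2584


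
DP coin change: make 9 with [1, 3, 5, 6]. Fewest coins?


dp[0]=0; dp[i]=1+min(dp[i-c] for c in coins)
...dp[4]=2, dp[5]=1, dp[6]=1, dp[7]=2, dp[8]=2, dp[9]=2
Minimum coins for 9 = 2


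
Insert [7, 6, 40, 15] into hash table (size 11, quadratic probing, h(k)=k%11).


Insertions: 7->slot 7; 6->slot 6; 40->slot 8; 15->slot 4
Table: [None, None, None, None, 15, None, 6, 7, 40, None, None]


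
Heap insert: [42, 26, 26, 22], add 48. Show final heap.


Append 48: [42, 26, 26, 22, 48]
Bubble up: swap idx 4(48) with idx 1(26); swap idx 1(48) with idx 0(42)
Result: [48, 42, 26, 22, 26]


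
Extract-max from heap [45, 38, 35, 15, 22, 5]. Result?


Max = 45
Replace root with last, heapify down
Resulting heap: [38, 22, 35, 15, 5]


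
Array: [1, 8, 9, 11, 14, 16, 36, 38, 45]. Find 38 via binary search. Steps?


Search for 38:
[0,8] mid=4 arr[4]=14
[5,8] mid=6 arr[6]=36
[7,8] mid=7 arr[7]=38
Total: 3 comparisons


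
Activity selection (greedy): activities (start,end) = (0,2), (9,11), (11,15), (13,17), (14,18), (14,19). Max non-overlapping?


Greedy: pick earliest-ending, then skip overlaps.
Selected (3 activities): [(0, 2), (9, 11), (11, 15)]


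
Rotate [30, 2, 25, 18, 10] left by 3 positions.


Left rotate by 3: [18, 10, 30, 2, 25]


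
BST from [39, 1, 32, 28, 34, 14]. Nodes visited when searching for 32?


BST root = 39
Search for 32: compare at each node
Path: [39, 1, 32]


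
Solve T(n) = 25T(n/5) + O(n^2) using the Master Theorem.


a=25, b=5, c=2. log_5(25)=2 = c=2. Case 2: O(n^c log n) = O(n^2 log n)
Complexity: O(n^2 log n)


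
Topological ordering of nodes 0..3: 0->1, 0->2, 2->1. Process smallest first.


Kahn's algorithm, process smallest node first
Order: [0, 2, 1, 3]


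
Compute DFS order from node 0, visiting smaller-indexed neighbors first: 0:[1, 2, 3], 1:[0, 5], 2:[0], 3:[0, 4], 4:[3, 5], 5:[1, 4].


DFS stack-based: start with [0]
Visit order: [0, 1, 5, 4, 3, 2]


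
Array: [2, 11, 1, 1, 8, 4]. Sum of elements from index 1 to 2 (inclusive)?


Prefix sums: [0, 2, 13, 14, 15, 23, 27]
Sum[1..2] = prefix[3] - prefix[1] = 14 - 2 = 12


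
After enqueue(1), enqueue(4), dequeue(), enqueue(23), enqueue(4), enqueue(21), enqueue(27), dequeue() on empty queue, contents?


enqueue(1) -> [1]
enqueue(4) -> [1, 4]
dequeue() returns 1 -> [4]
enqueue(23) -> [4, 23]
enqueue(4) -> [4, 23, 4]
enqueue(21) -> [4, 23, 4, 21]
enqueue(27) -> [4, 23, 4, 21, 27]
dequeue() returns 4 -> [23, 4, 21, 27]
Final queue (front to back): [23, 4, 21, 27]


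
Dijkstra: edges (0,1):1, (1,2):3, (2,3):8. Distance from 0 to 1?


Dijkstra from 0:
Distances: {0: 0, 1: 1, 2: 4, 3: 12}
Shortest distance to 1 = 1, path = [0, 1]


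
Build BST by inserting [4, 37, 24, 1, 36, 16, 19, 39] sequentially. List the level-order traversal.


Root = 4; build tree by BST insertion.
Level-Order traversal: [4, 1, 37, 24, 39, 16, 36, 19]


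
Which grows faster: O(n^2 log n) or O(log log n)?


double-logarithmic grows slower than n^2 log n
O(log log n) is asymptotically smaller; O(n^2 log n) grows faster


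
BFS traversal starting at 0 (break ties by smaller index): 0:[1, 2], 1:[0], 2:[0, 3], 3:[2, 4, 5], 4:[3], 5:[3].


BFS queue: start with [0]
Visit order: [0, 1, 2, 3, 4, 5]


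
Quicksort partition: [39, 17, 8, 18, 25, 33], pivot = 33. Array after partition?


Elements <= 33 go left of pivot.
Result: [17, 8, 18, 25, 33, 39], pivot at index 4


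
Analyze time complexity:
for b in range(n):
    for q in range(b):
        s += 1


Per nesting level: O(n) * O(n) [triangular over b] = O(n^2)
Complexity: O(n^2)


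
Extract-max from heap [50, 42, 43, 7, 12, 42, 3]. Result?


Max = 50
Replace root with last, heapify down
Resulting heap: [43, 42, 42, 7, 12, 3]


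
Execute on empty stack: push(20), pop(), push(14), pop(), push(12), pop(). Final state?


push(20) -> [20]
pop() returns 20 -> []
push(14) -> [14]
pop() returns 14 -> []
push(12) -> [12]
pop() returns 12 -> []
Final stack (bottom to top): []


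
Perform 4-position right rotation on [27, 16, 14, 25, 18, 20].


Right rotate by 4: [14, 25, 18, 20, 27, 16]


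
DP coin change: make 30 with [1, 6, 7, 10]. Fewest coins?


dp[0]=0; dp[i]=1+min(dp[i-c] for c in coins)
...dp[25]=4, dp[26]=3, dp[27]=3, dp[28]=4, dp[29]=4, dp[30]=3
Minimum coins for 30 = 3


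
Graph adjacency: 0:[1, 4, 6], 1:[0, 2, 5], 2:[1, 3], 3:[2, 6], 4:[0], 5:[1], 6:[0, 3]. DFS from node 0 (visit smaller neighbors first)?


DFS stack-based: start with [0]
Visit order: [0, 1, 2, 3, 6, 5, 4]


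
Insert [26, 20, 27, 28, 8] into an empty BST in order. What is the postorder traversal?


Root = 26; build tree by BST insertion.
Postorder traversal: [8, 20, 28, 27, 26]


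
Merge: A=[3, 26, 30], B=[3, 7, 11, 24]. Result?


Compare heads, take smaller each step.
Merged: [3, 3, 7, 11, 24, 26, 30]


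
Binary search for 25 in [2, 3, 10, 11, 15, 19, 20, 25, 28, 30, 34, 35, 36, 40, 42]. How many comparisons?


Search for 25:
[0,14] mid=7 arr[7]=25
Total: 1 comparisons


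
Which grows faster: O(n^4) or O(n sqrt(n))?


n^1.5 grows slower than quartic
O(n sqrt(n)) is asymptotically smaller; O(n^4) grows faster


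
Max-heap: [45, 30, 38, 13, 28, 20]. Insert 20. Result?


Append 20: [45, 30, 38, 13, 28, 20, 20]
Bubble up: no swaps needed
Result: [45, 30, 38, 13, 28, 20, 20]


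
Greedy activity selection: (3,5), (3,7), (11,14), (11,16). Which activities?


Greedy: pick earliest-ending, then skip overlaps.
Selected (2 activities): [(3, 5), (11, 14)]


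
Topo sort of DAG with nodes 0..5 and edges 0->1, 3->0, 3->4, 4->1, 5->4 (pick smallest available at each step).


Kahn's algorithm, process smallest node first
Order: [2, 3, 0, 5, 4, 1]


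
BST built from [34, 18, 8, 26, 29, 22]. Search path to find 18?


BST root = 34
Search for 18: compare at each node
Path: [34, 18]


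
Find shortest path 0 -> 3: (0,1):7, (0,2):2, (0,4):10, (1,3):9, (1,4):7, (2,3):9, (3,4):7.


Dijkstra from 0:
Distances: {0: 0, 1: 7, 2: 2, 3: 11, 4: 10}
Shortest distance to 3 = 11, path = [0, 2, 3]


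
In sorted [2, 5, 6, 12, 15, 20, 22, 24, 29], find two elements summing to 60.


Two pointers: lo=0, hi=8
No pair sums to 60


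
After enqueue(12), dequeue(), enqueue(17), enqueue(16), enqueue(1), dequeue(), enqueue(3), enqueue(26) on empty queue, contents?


enqueue(12) -> [12]
dequeue() returns 12 -> []
enqueue(17) -> [17]
enqueue(16) -> [17, 16]
enqueue(1) -> [17, 16, 1]
dequeue() returns 17 -> [16, 1]
enqueue(3) -> [16, 1, 3]
enqueue(26) -> [16, 1, 3, 26]
Final queue (front to back): [16, 1, 3, 26]


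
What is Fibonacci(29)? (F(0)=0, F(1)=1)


F(n)=F(n-1)+F(n-2)
...F(27)=196418, F(28)=317811, F(29)=514229


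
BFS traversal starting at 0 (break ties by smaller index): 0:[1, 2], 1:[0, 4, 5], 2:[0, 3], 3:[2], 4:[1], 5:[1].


BFS queue: start with [0]
Visit order: [0, 1, 2, 4, 5, 3]


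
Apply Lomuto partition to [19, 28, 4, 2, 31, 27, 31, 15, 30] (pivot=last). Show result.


Elements <= 30 go left of pivot.
Result: [19, 28, 4, 2, 27, 15, 30, 31, 31], pivot at index 6


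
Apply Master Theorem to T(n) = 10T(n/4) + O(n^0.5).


a=10, b=4, c=0.5. log_4(10)=1.661 > c=0.5. Case 1: O(n^log_b(a)) = O(n^1.661)
Complexity: O(n^1.661)


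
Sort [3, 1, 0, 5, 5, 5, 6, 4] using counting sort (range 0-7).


Count array: [1, 1, 0, 1, 1, 3, 1, 0]
Reconstruct: [0, 1, 3, 4, 5, 5, 5, 6]


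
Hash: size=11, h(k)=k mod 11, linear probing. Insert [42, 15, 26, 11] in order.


Insertions: 42->slot 9; 15->slot 4; 26->slot 5; 11->slot 0
Table: [11, None, None, None, 15, 26, None, None, None, 42, None]


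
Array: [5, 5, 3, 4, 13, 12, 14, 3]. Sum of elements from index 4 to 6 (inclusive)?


Prefix sums: [0, 5, 10, 13, 17, 30, 42, 56, 59]
Sum[4..6] = prefix[7] - prefix[4] = 56 - 17 = 39


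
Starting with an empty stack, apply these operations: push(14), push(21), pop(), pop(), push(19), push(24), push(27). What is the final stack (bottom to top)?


push(14) -> [14]
push(21) -> [14, 21]
pop() returns 21 -> [14]
pop() returns 14 -> []
push(19) -> [19]
push(24) -> [19, 24]
push(27) -> [19, 24, 27]
Final stack (bottom to top): [19, 24, 27]


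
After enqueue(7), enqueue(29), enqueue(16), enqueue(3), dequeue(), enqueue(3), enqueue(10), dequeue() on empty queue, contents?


enqueue(7) -> [7]
enqueue(29) -> [7, 29]
enqueue(16) -> [7, 29, 16]
enqueue(3) -> [7, 29, 16, 3]
dequeue() returns 7 -> [29, 16, 3]
enqueue(3) -> [29, 16, 3, 3]
enqueue(10) -> [29, 16, 3, 3, 10]
dequeue() returns 29 -> [16, 3, 3, 10]
Final queue (front to back): [16, 3, 3, 10]


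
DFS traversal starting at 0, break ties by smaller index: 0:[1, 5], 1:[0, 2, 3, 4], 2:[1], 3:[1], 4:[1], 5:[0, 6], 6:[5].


DFS stack-based: start with [0]
Visit order: [0, 1, 2, 3, 4, 5, 6]


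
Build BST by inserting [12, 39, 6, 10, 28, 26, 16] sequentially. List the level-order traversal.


Root = 12; build tree by BST insertion.
Level-Order traversal: [12, 6, 39, 10, 28, 26, 16]


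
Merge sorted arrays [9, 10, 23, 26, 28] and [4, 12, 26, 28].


Compare heads, take smaller each step.
Merged: [4, 9, 10, 12, 23, 26, 26, 28, 28]


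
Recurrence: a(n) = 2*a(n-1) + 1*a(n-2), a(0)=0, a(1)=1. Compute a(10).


Build bottom-up:
...a(8)=408, a(9)=985, a(10)=2*985+1*408=2378


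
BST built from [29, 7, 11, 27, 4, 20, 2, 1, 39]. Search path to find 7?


BST root = 29
Search for 7: compare at each node
Path: [29, 7]


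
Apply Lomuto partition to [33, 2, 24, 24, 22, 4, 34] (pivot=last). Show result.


Elements <= 34 go left of pivot.
Result: [33, 2, 24, 24, 22, 4, 34], pivot at index 6


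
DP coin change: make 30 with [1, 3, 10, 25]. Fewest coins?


dp[0]=0; dp[i]=1+min(dp[i-c] for c in coins)
...dp[25]=1, dp[26]=2, dp[27]=3, dp[28]=2, dp[29]=3, dp[30]=3
Minimum coins for 30 = 3


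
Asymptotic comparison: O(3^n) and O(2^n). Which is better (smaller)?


exponential grows slower than exponential (base 3)
O(2^n) is asymptotically smaller; O(3^n) grows faster


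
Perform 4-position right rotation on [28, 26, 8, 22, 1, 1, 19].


Right rotate by 4: [22, 1, 1, 19, 28, 26, 8]


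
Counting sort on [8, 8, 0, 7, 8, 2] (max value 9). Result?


Count array: [1, 0, 1, 0, 0, 0, 0, 1, 3, 0]
Reconstruct: [0, 2, 7, 8, 8, 8]


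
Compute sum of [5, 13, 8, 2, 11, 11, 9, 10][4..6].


Prefix sums: [0, 5, 18, 26, 28, 39, 50, 59, 69]
Sum[4..6] = prefix[7] - prefix[4] = 59 - 28 = 31


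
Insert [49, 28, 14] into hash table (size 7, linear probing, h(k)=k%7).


Insertions: 49->slot 0; 28->slot 1; 14->slot 2
Table: [49, 28, 14, None, None, None, None]


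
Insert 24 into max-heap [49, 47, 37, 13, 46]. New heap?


Append 24: [49, 47, 37, 13, 46, 24]
Bubble up: no swaps needed
Result: [49, 47, 37, 13, 46, 24]


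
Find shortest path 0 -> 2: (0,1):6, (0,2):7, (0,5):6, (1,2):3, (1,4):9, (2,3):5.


Dijkstra from 0:
Distances: {0: 0, 1: 6, 2: 7, 3: 12, 4: 15, 5: 6}
Shortest distance to 2 = 7, path = [0, 2]


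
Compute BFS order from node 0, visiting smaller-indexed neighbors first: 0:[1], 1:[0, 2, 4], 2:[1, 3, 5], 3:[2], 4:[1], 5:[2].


BFS queue: start with [0]
Visit order: [0, 1, 2, 4, 3, 5]


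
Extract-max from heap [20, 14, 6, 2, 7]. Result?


Max = 20
Replace root with last, heapify down
Resulting heap: [14, 7, 6, 2]


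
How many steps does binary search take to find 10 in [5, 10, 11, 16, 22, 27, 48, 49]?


Search for 10:
[0,7] mid=3 arr[3]=16
[0,2] mid=1 arr[1]=10
Total: 2 comparisons


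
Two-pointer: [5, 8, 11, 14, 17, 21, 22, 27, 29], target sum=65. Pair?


Two pointers: lo=0, hi=8
No pair sums to 65


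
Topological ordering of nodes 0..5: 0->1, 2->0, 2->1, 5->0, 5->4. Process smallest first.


Kahn's algorithm, process smallest node first
Order: [2, 3, 5, 0, 1, 4]


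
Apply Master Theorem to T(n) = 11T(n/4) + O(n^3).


a=11, b=4, c=3. log_4(11)=1.730 < c=3. Case 3: O(n^c) = O(n^3)
Complexity: O(n^3)


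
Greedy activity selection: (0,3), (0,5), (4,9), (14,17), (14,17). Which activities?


Greedy: pick earliest-ending, then skip overlaps.
Selected (3 activities): [(0, 3), (4, 9), (14, 17)]


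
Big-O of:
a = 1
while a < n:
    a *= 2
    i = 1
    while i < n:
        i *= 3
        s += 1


Per nesting level: O(log n) * O(log n) = O((log n)^2)
Complexity: O((log n)^2)


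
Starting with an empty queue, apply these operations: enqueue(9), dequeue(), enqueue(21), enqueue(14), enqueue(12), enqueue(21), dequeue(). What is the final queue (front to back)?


enqueue(9) -> [9]
dequeue() returns 9 -> []
enqueue(21) -> [21]
enqueue(14) -> [21, 14]
enqueue(12) -> [21, 14, 12]
enqueue(21) -> [21, 14, 12, 21]
dequeue() returns 21 -> [14, 12, 21]
Final queue (front to back): [14, 12, 21]


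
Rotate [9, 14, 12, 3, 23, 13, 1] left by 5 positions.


Left rotate by 5: [13, 1, 9, 14, 12, 3, 23]


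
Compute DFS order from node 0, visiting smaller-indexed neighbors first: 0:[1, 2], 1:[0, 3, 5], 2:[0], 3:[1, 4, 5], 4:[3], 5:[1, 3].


DFS stack-based: start with [0]
Visit order: [0, 1, 3, 4, 5, 2]


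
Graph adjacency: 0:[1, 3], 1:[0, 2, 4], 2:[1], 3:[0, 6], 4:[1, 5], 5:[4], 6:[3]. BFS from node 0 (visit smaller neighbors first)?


BFS queue: start with [0]
Visit order: [0, 1, 3, 2, 4, 6, 5]


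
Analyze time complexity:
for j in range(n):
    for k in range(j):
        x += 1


Per nesting level: O(n) * O(n) [triangular over j] = O(n^2)
Complexity: O(n^2)


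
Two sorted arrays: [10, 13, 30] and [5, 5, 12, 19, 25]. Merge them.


Compare heads, take smaller each step.
Merged: [5, 5, 10, 12, 13, 19, 25, 30]


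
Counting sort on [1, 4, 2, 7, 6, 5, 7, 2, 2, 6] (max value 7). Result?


Count array: [0, 1, 3, 0, 1, 1, 2, 2]
Reconstruct: [1, 2, 2, 2, 4, 5, 6, 6, 7, 7]


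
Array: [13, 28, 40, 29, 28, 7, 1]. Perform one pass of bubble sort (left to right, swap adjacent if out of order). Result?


After one pass: [13, 28, 29, 28, 7, 1, 40]


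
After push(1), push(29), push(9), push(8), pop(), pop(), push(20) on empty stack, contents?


push(1) -> [1]
push(29) -> [1, 29]
push(9) -> [1, 29, 9]
push(8) -> [1, 29, 9, 8]
pop() returns 8 -> [1, 29, 9]
pop() returns 9 -> [1, 29]
push(20) -> [1, 29, 20]
Final stack (bottom to top): [1, 29, 20]


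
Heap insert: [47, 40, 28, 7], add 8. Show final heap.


Append 8: [47, 40, 28, 7, 8]
Bubble up: no swaps needed
Result: [47, 40, 28, 7, 8]


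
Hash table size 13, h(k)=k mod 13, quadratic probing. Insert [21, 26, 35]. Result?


Insertions: 21->slot 8; 26->slot 0; 35->slot 9
Table: [26, None, None, None, None, None, None, None, 21, 35, None, None, None]


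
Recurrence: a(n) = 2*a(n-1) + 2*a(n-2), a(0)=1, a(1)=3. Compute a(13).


Build bottom-up:
...a(11)=68192, a(12)=186304, a(13)=2*186304+2*68192=508992


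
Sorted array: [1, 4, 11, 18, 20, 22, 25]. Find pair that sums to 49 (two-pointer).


Two pointers: lo=0, hi=6
No pair sums to 49


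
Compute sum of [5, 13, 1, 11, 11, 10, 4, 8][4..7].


Prefix sums: [0, 5, 18, 19, 30, 41, 51, 55, 63]
Sum[4..7] = prefix[8] - prefix[4] = 63 - 30 = 33


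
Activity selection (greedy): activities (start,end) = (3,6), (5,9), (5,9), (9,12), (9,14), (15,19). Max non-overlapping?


Greedy: pick earliest-ending, then skip overlaps.
Selected (3 activities): [(3, 6), (9, 12), (15, 19)]


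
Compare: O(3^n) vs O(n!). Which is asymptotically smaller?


exponential (base 3) grows slower than factorial
O(3^n) is asymptotically smaller; O(n!) grows faster


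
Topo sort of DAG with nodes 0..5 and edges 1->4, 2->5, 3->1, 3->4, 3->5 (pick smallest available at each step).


Kahn's algorithm, process smallest node first
Order: [0, 2, 3, 1, 4, 5]


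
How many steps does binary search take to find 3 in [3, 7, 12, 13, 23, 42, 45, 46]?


Search for 3:
[0,7] mid=3 arr[3]=13
[0,2] mid=1 arr[1]=7
[0,0] mid=0 arr[0]=3
Total: 3 comparisons


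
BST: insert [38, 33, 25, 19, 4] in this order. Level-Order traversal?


Root = 38; build tree by BST insertion.
Level-Order traversal: [38, 33, 25, 19, 4]


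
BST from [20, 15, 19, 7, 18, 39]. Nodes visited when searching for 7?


BST root = 20
Search for 7: compare at each node
Path: [20, 15, 7]


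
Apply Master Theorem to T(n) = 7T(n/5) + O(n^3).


a=7, b=5, c=3. log_5(7)=1.209 < c=3. Case 3: O(n^c) = O(n^3)
Complexity: O(n^3)


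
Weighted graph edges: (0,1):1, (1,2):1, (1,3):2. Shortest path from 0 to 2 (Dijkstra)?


Dijkstra from 0:
Distances: {0: 0, 1: 1, 2: 2, 3: 3}
Shortest distance to 2 = 2, path = [0, 1, 2]


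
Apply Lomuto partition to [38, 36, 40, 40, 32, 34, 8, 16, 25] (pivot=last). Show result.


Elements <= 25 go left of pivot.
Result: [8, 16, 25, 40, 32, 34, 38, 36, 40], pivot at index 2


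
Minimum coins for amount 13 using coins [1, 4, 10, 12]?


dp[0]=0; dp[i]=1+min(dp[i-c] for c in coins)
...dp[8]=2, dp[9]=3, dp[10]=1, dp[11]=2, dp[12]=1, dp[13]=2
Minimum coins for 13 = 2


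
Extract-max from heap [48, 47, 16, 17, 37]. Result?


Max = 48
Replace root with last, heapify down
Resulting heap: [47, 37, 16, 17]


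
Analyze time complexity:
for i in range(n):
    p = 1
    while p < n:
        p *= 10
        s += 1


Per nesting level: O(n) * O(log n) = O(n log n)
Complexity: O(n log n)


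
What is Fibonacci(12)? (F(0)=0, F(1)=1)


F(n)=F(n-1)+F(n-2)
...F(10)=55, F(11)=89, F(12)=144


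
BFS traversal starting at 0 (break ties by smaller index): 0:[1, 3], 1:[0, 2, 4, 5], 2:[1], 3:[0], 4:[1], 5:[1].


BFS queue: start with [0]
Visit order: [0, 1, 3, 2, 4, 5]
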